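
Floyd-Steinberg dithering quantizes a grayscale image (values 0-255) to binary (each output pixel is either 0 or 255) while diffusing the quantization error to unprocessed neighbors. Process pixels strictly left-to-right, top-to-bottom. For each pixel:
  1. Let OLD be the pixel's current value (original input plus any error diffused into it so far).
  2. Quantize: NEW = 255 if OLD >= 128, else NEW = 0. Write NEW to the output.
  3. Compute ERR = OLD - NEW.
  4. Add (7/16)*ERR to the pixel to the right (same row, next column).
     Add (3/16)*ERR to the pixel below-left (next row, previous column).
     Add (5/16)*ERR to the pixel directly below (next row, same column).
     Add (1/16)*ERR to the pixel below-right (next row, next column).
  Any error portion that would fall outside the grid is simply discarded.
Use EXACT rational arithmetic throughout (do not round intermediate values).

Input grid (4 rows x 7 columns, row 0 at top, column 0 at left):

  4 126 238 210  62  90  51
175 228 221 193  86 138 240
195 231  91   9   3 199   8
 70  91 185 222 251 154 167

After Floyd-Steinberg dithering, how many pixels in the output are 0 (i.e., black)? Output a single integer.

Answer: 13

Derivation:
(0,0): OLD=4 → NEW=0, ERR=4
(0,1): OLD=511/4 → NEW=0, ERR=511/4
(0,2): OLD=18809/64 → NEW=255, ERR=2489/64
(0,3): OLD=232463/1024 → NEW=255, ERR=-28657/1024
(0,4): OLD=815209/16384 → NEW=0, ERR=815209/16384
(0,5): OLD=29299423/262144 → NEW=0, ERR=29299423/262144
(0,6): OLD=419005465/4194304 → NEW=0, ERR=419005465/4194304
(1,0): OLD=12813/64 → NEW=255, ERR=-3507/64
(1,1): OLD=128763/512 → NEW=255, ERR=-1797/512
(1,2): OLD=3839671/16384 → NEW=255, ERR=-338249/16384
(1,3): OLD=12254075/65536 → NEW=255, ERR=-4457605/65536
(1,4): OLD=381676001/4194304 → NEW=0, ERR=381676001/4194304
(1,5): OLD=7871209489/33554432 → NEW=255, ERR=-685170671/33554432
(1,6): OLD=144563368927/536870912 → NEW=255, ERR=7661286367/536870912
(2,0): OLD=1451769/8192 → NEW=255, ERR=-637191/8192
(2,1): OLD=49434531/262144 → NEW=255, ERR=-17412189/262144
(2,2): OLD=178325097/4194304 → NEW=0, ERR=178325097/4194304
(2,3): OLD=742129057/33554432 → NEW=0, ERR=742129057/33554432
(2,4): OLD=8867375201/268435456 → NEW=0, ERR=8867375201/268435456
(2,5): OLD=1850564970171/8589934592 → NEW=255, ERR=-339868350789/8589934592
(2,6): OLD=-842067610163/137438953472 → NEW=0, ERR=-842067610163/137438953472
(3,0): OLD=139414153/4194304 → NEW=0, ERR=139414153/4194304
(3,1): OLD=2949282037/33554432 → NEW=0, ERR=2949282037/33554432
(3,2): OLD=63548361919/268435456 → NEW=255, ERR=-4902679361/268435456
(3,3): OLD=246716019569/1073741824 → NEW=255, ERR=-27088145551/1073741824
(3,4): OLD=33569401189001/137438953472 → NEW=255, ERR=-1477531946359/137438953472
(3,5): OLD=151565641469899/1099511627776 → NEW=255, ERR=-128809823612981/1099511627776
(3,6): OLD=1959040450819093/17592186044416 → NEW=0, ERR=1959040450819093/17592186044416
Output grid:
  Row 0: ..##...  (5 black, running=5)
  Row 1: ####.##  (1 black, running=6)
  Row 2: ##...#.  (4 black, running=10)
  Row 3: ..####.  (3 black, running=13)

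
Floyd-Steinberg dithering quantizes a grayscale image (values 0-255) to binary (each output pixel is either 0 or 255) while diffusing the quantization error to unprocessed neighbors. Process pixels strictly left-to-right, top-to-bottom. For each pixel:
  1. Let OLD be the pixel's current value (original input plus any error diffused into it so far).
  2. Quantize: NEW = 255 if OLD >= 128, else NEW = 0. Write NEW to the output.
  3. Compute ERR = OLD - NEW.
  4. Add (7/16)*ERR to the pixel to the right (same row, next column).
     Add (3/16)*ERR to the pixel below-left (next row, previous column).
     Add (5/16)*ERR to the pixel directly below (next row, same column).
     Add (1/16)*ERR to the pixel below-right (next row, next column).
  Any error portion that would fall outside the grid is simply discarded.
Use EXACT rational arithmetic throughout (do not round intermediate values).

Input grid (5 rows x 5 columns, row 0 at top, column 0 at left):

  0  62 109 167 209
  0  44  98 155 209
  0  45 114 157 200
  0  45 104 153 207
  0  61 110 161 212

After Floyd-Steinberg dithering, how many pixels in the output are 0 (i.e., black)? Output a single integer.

Answer: 15

Derivation:
(0,0): OLD=0 → NEW=0, ERR=0
(0,1): OLD=62 → NEW=0, ERR=62
(0,2): OLD=1089/8 → NEW=255, ERR=-951/8
(0,3): OLD=14719/128 → NEW=0, ERR=14719/128
(0,4): OLD=531065/2048 → NEW=255, ERR=8825/2048
(1,0): OLD=93/8 → NEW=0, ERR=93/8
(1,1): OLD=2955/64 → NEW=0, ERR=2955/64
(1,2): OLD=218087/2048 → NEW=0, ERR=218087/2048
(1,3): OLD=1891547/8192 → NEW=255, ERR=-197413/8192
(1,4): OLD=27130673/131072 → NEW=255, ERR=-6292687/131072
(2,0): OLD=12585/1024 → NEW=0, ERR=12585/1024
(2,1): OLD=2801619/32768 → NEW=0, ERR=2801619/32768
(2,2): OLD=95971129/524288 → NEW=255, ERR=-37722311/524288
(2,3): OLD=970101147/8388608 → NEW=0, ERR=970101147/8388608
(2,4): OLD=31418442877/134217728 → NEW=255, ERR=-2807077763/134217728
(3,0): OLD=10418457/524288 → NEW=0, ERR=10418457/524288
(3,1): OLD=283911333/4194304 → NEW=0, ERR=283911333/4194304
(3,2): OLD=18543135399/134217728 → NEW=255, ERR=-15682385241/134217728
(3,3): OLD=34789781039/268435456 → NEW=255, ERR=-33661260241/268435456
(3,4): OLD=656401867659/4294967296 → NEW=255, ERR=-438814792821/4294967296
(4,0): OLD=1268472279/67108864 → NEW=0, ERR=1268472279/67108864
(4,1): OLD=149800896983/2147483648 → NEW=0, ERR=149800896983/2147483648
(4,2): OLD=2911079036793/34359738368 → NEW=0, ERR=2911079036793/34359738368
(4,3): OLD=72798787089879/549755813888 → NEW=255, ERR=-67388945451561/549755813888
(4,4): OLD=1043269374168161/8796093022208 → NEW=0, ERR=1043269374168161/8796093022208
Output grid:
  Row 0: ..#.#  (3 black, running=3)
  Row 1: ...##  (3 black, running=6)
  Row 2: ..#.#  (3 black, running=9)
  Row 3: ..###  (2 black, running=11)
  Row 4: ...#.  (4 black, running=15)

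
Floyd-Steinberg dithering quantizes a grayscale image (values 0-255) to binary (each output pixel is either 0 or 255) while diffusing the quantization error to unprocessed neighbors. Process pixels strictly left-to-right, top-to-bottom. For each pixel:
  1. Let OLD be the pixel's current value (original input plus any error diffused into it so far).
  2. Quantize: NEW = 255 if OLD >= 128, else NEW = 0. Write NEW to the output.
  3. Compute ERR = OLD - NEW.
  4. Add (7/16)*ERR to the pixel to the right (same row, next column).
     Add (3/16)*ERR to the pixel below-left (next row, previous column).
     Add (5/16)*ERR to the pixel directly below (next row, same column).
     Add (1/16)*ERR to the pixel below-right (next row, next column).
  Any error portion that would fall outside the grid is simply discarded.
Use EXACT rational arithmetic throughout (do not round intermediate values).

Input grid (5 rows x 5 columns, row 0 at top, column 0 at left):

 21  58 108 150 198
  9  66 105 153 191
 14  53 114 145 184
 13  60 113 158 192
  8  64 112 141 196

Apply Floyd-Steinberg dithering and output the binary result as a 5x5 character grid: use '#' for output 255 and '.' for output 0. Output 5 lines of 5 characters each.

(0,0): OLD=21 → NEW=0, ERR=21
(0,1): OLD=1075/16 → NEW=0, ERR=1075/16
(0,2): OLD=35173/256 → NEW=255, ERR=-30107/256
(0,3): OLD=403651/4096 → NEW=0, ERR=403651/4096
(0,4): OLD=15801685/65536 → NEW=255, ERR=-909995/65536
(1,0): OLD=7209/256 → NEW=0, ERR=7209/256
(1,1): OLD=160927/2048 → NEW=0, ERR=160927/2048
(1,2): OLD=8211851/65536 → NEW=0, ERR=8211851/65536
(1,3): OLD=59942447/262144 → NEW=255, ERR=-6904273/262144
(1,4): OLD=760415917/4194304 → NEW=255, ERR=-309131603/4194304
(2,0): OLD=1229893/32768 → NEW=0, ERR=1229893/32768
(2,1): OLD=125022407/1048576 → NEW=0, ERR=125022407/1048576
(2,2): OLD=3444250901/16777216 → NEW=255, ERR=-833939179/16777216
(2,3): OLD=29268854127/268435456 → NEW=0, ERR=29268854127/268435456
(2,4): OLD=889163872841/4294967296 → NEW=255, ERR=-206052787639/4294967296
(3,0): OLD=789953909/16777216 → NEW=0, ERR=789953909/16777216
(3,1): OLD=14882742481/134217728 → NEW=0, ERR=14882742481/134217728
(3,2): OLD=746786863435/4294967296 → NEW=255, ERR=-348429797045/4294967296
(3,3): OLD=1241066285299/8589934592 → NEW=255, ERR=-949367035661/8589934592
(3,4): OLD=18618785272671/137438953472 → NEW=255, ERR=-16428147862689/137438953472
(4,0): OLD=93426252987/2147483648 → NEW=0, ERR=93426252987/2147483648
(4,1): OLD=7244191659451/68719476736 → NEW=0, ERR=7244191659451/68719476736
(4,2): OLD=130815415457877/1099511627776 → NEW=0, ERR=130815415457877/1099511627776
(4,3): OLD=2305137660896699/17592186044416 → NEW=255, ERR=-2180869780429381/17592186044416
(4,4): OLD=27444688651128221/281474976710656 → NEW=0, ERR=27444688651128221/281474976710656
Row 0: ..#.#
Row 1: ...##
Row 2: ..#.#
Row 3: ..###
Row 4: ...#.

Answer: ..#.#
...##
..#.#
..###
...#.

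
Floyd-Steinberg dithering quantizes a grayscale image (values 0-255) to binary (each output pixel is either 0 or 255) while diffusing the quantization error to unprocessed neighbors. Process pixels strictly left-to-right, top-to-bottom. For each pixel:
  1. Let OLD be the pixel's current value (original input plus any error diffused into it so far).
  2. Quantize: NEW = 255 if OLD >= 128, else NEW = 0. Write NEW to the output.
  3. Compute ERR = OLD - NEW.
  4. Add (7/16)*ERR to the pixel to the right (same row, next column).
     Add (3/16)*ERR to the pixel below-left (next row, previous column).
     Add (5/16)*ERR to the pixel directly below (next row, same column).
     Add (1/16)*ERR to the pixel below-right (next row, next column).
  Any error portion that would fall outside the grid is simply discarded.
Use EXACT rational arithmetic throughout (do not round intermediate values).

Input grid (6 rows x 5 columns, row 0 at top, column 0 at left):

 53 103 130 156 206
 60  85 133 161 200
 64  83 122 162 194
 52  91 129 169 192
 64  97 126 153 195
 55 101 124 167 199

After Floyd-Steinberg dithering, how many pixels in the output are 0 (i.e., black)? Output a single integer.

Answer: 15

Derivation:
(0,0): OLD=53 → NEW=0, ERR=53
(0,1): OLD=2019/16 → NEW=0, ERR=2019/16
(0,2): OLD=47413/256 → NEW=255, ERR=-17867/256
(0,3): OLD=513907/4096 → NEW=0, ERR=513907/4096
(0,4): OLD=17097765/65536 → NEW=255, ERR=386085/65536
(1,0): OLD=25657/256 → NEW=0, ERR=25657/256
(1,1): OLD=324623/2048 → NEW=255, ERR=-197617/2048
(1,2): OLD=6578875/65536 → NEW=0, ERR=6578875/65536
(1,3): OLD=63142431/262144 → NEW=255, ERR=-3704289/262144
(1,4): OLD=853542525/4194304 → NEW=255, ERR=-216004995/4194304
(2,0): OLD=2530581/32768 → NEW=0, ERR=2530581/32768
(2,1): OLD=117146039/1048576 → NEW=0, ERR=117146039/1048576
(2,2): OLD=3247521253/16777216 → NEW=255, ERR=-1030668827/16777216
(2,3): OLD=34178621663/268435456 → NEW=0, ERR=34178621663/268435456
(2,4): OLD=999559216729/4294967296 → NEW=255, ERR=-95657443751/4294967296
(3,0): OLD=1628746309/16777216 → NEW=0, ERR=1628746309/16777216
(3,1): OLD=21702092385/134217728 → NEW=255, ERR=-12523428255/134217728
(3,2): OLD=428794530427/4294967296 → NEW=0, ERR=428794530427/4294967296
(3,3): OLD=2099827432931/8589934592 → NEW=255, ERR=-90605888029/8589934592
(3,4): OLD=25891179306127/137438953472 → NEW=255, ERR=-9155753829233/137438953472
(4,0): OLD=165018521067/2147483648 → NEW=0, ERR=165018521067/2147483648
(4,1): OLD=8675642663915/68719476736 → NEW=0, ERR=8675642663915/68719476736
(4,2): OLD=224984989602085/1099511627776 → NEW=255, ERR=-55390475480795/1099511627776
(4,3): OLD=2135916675979243/17592186044416 → NEW=0, ERR=2135916675979243/17592186044416
(4,4): OLD=63793793881040109/281474976710656 → NEW=255, ERR=-7982325180177171/281474976710656
(5,0): OLD=112903030890145/1099511627776 → NEW=0, ERR=112903030890145/1099511627776
(5,1): OLD=1589750738087075/8796093022208 → NEW=255, ERR=-653252982575965/8796093022208
(5,2): OLD=29954831867494203/281474976710656 → NEW=0, ERR=29954831867494203/281474976710656
(5,3): OLD=273632839414514165/1125899906842624 → NEW=255, ERR=-13471636830354955/1125899906842624
(5,4): OLD=3467616009233558263/18014398509481984 → NEW=255, ERR=-1126055610684347657/18014398509481984
Output grid:
  Row 0: ..#.#  (3 black, running=3)
  Row 1: .#.##  (2 black, running=5)
  Row 2: ..#.#  (3 black, running=8)
  Row 3: .#.##  (2 black, running=10)
  Row 4: ..#.#  (3 black, running=13)
  Row 5: .#.##  (2 black, running=15)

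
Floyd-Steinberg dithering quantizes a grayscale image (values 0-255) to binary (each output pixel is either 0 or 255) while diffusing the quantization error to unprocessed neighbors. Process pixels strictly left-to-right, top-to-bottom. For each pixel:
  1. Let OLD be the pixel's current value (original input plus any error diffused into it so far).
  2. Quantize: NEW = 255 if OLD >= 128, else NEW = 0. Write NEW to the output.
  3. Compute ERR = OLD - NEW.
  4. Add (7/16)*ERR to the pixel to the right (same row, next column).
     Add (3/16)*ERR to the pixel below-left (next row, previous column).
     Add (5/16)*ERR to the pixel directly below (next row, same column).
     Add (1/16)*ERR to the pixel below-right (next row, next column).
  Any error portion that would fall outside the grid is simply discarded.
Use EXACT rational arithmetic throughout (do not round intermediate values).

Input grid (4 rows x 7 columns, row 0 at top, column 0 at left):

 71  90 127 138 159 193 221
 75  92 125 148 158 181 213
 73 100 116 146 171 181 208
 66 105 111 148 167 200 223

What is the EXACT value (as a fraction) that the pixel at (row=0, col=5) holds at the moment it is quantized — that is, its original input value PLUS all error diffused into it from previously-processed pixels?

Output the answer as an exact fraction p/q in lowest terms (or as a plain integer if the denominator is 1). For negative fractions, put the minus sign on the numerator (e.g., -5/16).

(0,0): OLD=71 → NEW=0, ERR=71
(0,1): OLD=1937/16 → NEW=0, ERR=1937/16
(0,2): OLD=46071/256 → NEW=255, ERR=-19209/256
(0,3): OLD=430785/4096 → NEW=0, ERR=430785/4096
(0,4): OLD=13435719/65536 → NEW=255, ERR=-3275961/65536
(0,5): OLD=179443441/1048576 → NEW=255, ERR=-87943439/1048576
Target (0,5): original=193, with diffused error = 179443441/1048576

Answer: 179443441/1048576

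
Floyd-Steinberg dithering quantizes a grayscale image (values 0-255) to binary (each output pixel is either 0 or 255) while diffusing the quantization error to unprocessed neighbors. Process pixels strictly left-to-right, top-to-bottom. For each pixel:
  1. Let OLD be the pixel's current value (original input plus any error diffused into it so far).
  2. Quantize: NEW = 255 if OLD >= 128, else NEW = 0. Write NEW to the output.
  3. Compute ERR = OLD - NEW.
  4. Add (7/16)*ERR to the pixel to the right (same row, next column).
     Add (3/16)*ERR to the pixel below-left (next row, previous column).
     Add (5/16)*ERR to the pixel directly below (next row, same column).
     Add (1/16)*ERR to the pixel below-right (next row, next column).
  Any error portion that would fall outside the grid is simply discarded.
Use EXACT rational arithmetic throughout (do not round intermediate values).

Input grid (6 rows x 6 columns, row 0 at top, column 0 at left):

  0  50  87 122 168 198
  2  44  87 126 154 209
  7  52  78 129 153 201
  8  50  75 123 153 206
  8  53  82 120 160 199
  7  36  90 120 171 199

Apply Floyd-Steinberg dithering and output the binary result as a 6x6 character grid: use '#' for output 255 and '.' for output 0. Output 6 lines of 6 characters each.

(0,0): OLD=0 → NEW=0, ERR=0
(0,1): OLD=50 → NEW=0, ERR=50
(0,2): OLD=871/8 → NEW=0, ERR=871/8
(0,3): OLD=21713/128 → NEW=255, ERR=-10927/128
(0,4): OLD=267575/2048 → NEW=255, ERR=-254665/2048
(0,5): OLD=4705409/32768 → NEW=255, ERR=-3650431/32768
(1,0): OLD=91/8 → NEW=0, ERR=91/8
(1,1): OLD=5441/64 → NEW=0, ERR=5441/64
(1,2): OLD=297649/2048 → NEW=255, ERR=-224591/2048
(1,3): OLD=285363/8192 → NEW=0, ERR=285363/8192
(1,4): OLD=54608711/524288 → NEW=0, ERR=54608711/524288
(1,5): OLD=1778251329/8388608 → NEW=255, ERR=-360843711/8388608
(2,0): OLD=27131/1024 → NEW=0, ERR=27131/1024
(2,1): OLD=2303853/32768 → NEW=0, ERR=2303853/32768
(2,2): OLD=45264303/524288 → NEW=0, ERR=45264303/524288
(2,3): OLD=798313775/4194304 → NEW=255, ERR=-271233745/4194304
(2,4): OLD=20316417413/134217728 → NEW=255, ERR=-13909103227/134217728
(2,5): OLD=319392823795/2147483648 → NEW=255, ERR=-228215506445/2147483648
(3,0): OLD=15446823/524288 → NEW=0, ERR=15446823/524288
(3,1): OLD=430775191/4194304 → NEW=0, ERR=430775191/4194304
(3,2): OLD=4670177603/33554432 → NEW=255, ERR=-3886202557/33554432
(3,3): OLD=81789769795/2147483648 → NEW=0, ERR=81789769795/2147483648
(3,4): OLD=1946660951967/17179869184 → NEW=0, ERR=1946660951967/17179869184
(3,5): OLD=59342490023377/274877906944 → NEW=255, ERR=-10751376247343/274877906944
(4,0): OLD=2447069405/67108864 → NEW=0, ERR=2447069405/67108864
(4,1): OLD=87159795789/1073741824 → NEW=0, ERR=87159795789/1073741824
(4,2): OLD=3260077076159/34359738368 → NEW=0, ERR=3260077076159/34359738368
(4,3): OLD=103034913076707/549755813888 → NEW=255, ERR=-37152819464733/549755813888
(4,4): OLD=1415200823198331/8796093022208 → NEW=255, ERR=-827802897464709/8796093022208
(4,5): OLD=21488610108289533/140737488355328 → NEW=255, ERR=-14399449422319107/140737488355328
(5,0): OLD=577504024055/17179869184 → NEW=0, ERR=577504024055/17179869184
(5,1): OLD=52854963726815/549755813888 → NEW=0, ERR=52854963726815/549755813888
(5,2): OLD=677803320614457/4398046511104 → NEW=255, ERR=-443698539717063/4398046511104
(5,3): OLD=6055664528524415/140737488355328 → NEW=0, ERR=6055664528524415/140737488355328
(5,4): OLD=9641053687273207/70368744177664 → NEW=255, ERR=-8302976078031113/70368744177664
(5,5): OLD=246624404359897891/2251799813685248 → NEW=0, ERR=246624404359897891/2251799813685248
Row 0: ...###
Row 1: ..#..#
Row 2: ...###
Row 3: ..#..#
Row 4: ...###
Row 5: ..#.#.

Answer: ...###
..#..#
...###
..#..#
...###
..#.#.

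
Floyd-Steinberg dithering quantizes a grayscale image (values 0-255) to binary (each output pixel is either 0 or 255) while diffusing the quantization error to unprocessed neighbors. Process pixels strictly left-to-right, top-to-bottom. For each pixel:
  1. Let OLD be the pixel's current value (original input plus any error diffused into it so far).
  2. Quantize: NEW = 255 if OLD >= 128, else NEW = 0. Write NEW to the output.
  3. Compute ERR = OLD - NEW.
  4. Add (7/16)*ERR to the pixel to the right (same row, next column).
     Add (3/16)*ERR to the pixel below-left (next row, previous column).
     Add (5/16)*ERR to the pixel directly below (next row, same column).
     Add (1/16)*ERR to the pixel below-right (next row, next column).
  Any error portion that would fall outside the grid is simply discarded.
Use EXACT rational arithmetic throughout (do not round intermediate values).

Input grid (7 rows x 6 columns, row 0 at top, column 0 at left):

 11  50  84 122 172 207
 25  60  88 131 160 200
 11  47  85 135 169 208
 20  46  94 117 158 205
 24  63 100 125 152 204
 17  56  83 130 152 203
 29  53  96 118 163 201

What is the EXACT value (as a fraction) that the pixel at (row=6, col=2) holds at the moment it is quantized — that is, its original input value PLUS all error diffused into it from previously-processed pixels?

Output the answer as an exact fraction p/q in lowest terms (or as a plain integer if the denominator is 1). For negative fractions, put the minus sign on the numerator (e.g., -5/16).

Answer: 1312047975892888205/18014398509481984

Derivation:
(0,0): OLD=11 → NEW=0, ERR=11
(0,1): OLD=877/16 → NEW=0, ERR=877/16
(0,2): OLD=27643/256 → NEW=0, ERR=27643/256
(0,3): OLD=693213/4096 → NEW=255, ERR=-351267/4096
(0,4): OLD=8813323/65536 → NEW=255, ERR=-7898357/65536
(0,5): OLD=161766733/1048576 → NEW=255, ERR=-105620147/1048576
(1,0): OLD=9911/256 → NEW=0, ERR=9911/256
(1,1): OLD=235521/2048 → NEW=0, ERR=235521/2048
(1,2): OLD=10446613/65536 → NEW=255, ERR=-6265067/65536
(1,3): OLD=12197041/262144 → NEW=0, ERR=12197041/262144
(1,4): OLD=1987218355/16777216 → NEW=0, ERR=1987218355/16777216
(1,5): OLD=57126028533/268435456 → NEW=255, ERR=-11325012747/268435456
(2,0): OLD=1463451/32768 → NEW=0, ERR=1463451/32768
(2,1): OLD=91196761/1048576 → NEW=0, ERR=91196761/1048576
(2,2): OLD=1830186571/16777216 → NEW=0, ERR=1830186571/16777216
(2,3): OLD=28655471795/134217728 → NEW=255, ERR=-5570048845/134217728
(2,4): OLD=785360989337/4294967296 → NEW=255, ERR=-309855671143/4294967296
(2,5): OLD=11727388342207/68719476736 → NEW=255, ERR=-5796078225473/68719476736
(3,0): OLD=843286763/16777216 → NEW=0, ERR=843286763/16777216
(3,1): OLD=15893312911/134217728 → NEW=0, ERR=15893312911/134217728
(3,2): OLD=190643577501/1073741824 → NEW=255, ERR=-83160587619/1073741824
(3,3): OLD=4359435258327/68719476736 → NEW=0, ERR=4359435258327/68719476736
(3,4): OLD=79605165310199/549755813888 → NEW=255, ERR=-60582567231241/549755813888
(3,5): OLD=1107616444008729/8796093022208 → NEW=0, ERR=1107616444008729/8796093022208
(4,0): OLD=132951016805/2147483648 → NEW=0, ERR=132951016805/2147483648
(4,1): OLD=3975762847649/34359738368 → NEW=0, ERR=3975762847649/34359738368
(4,2): OLD=160216136592019/1099511627776 → NEW=255, ERR=-120159328490861/1099511627776
(4,3): OLD=1258010931672831/17592186044416 → NEW=0, ERR=1258010931672831/17592186044416
(4,4): OLD=49658776314915055/281474976710656 → NEW=255, ERR=-22117342746302225/281474976710656
(4,5): OLD=910113281378466857/4503599627370496 → NEW=255, ERR=-238304623601009623/4503599627370496
(5,0): OLD=31909218723443/549755813888 → NEW=0, ERR=31909218723443/549755813888
(5,1): OLD=1775606471370915/17592186044416 → NEW=0, ERR=1775606471370915/17592186044416
(5,2): OLD=15994272730163377/140737488355328 → NEW=0, ERR=15994272730163377/140737488355328
(5,3): OLD=812915827981711147/4503599627370496 → NEW=255, ERR=-335502076997765333/4503599627370496
(5,4): OLD=805248657847715851/9007199254740992 → NEW=0, ERR=805248657847715851/9007199254740992
(5,5): OLD=31801322580440985543/144115188075855872 → NEW=255, ERR=-4948050378902261817/144115188075855872
(6,0): OLD=18595068734472649/281474976710656 → NEW=0, ERR=18595068734472649/281474976710656
(6,1): OLD=623207935469001109/4503599627370496 → NEW=255, ERR=-525209969510475371/4503599627370496
(6,2): OLD=1312047975892888205/18014398509481984 → NEW=0, ERR=1312047975892888205/18014398509481984
Target (6,2): original=96, with diffused error = 1312047975892888205/18014398509481984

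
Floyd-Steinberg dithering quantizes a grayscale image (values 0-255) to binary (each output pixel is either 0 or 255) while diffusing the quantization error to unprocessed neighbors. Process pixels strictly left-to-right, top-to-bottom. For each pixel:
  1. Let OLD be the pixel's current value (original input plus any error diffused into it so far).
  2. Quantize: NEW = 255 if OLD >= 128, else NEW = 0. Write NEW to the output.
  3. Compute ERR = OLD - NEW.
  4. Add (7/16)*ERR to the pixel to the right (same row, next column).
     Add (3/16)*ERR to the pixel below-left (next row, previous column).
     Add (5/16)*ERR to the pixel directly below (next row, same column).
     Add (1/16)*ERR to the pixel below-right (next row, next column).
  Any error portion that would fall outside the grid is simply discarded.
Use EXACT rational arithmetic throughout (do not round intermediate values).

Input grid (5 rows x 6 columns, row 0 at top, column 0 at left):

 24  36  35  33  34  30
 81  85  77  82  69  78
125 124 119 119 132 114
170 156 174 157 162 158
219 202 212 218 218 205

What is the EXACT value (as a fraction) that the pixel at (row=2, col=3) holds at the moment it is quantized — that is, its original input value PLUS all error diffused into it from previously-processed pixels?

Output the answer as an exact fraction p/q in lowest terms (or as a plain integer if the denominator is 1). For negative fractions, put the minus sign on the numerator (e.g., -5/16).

Answer: 770955683/16777216

Derivation:
(0,0): OLD=24 → NEW=0, ERR=24
(0,1): OLD=93/2 → NEW=0, ERR=93/2
(0,2): OLD=1771/32 → NEW=0, ERR=1771/32
(0,3): OLD=29293/512 → NEW=0, ERR=29293/512
(0,4): OLD=483579/8192 → NEW=0, ERR=483579/8192
(0,5): OLD=7317213/131072 → NEW=0, ERR=7317213/131072
(1,0): OLD=3111/32 → NEW=0, ERR=3111/32
(1,1): OLD=39409/256 → NEW=255, ERR=-25871/256
(1,2): OLD=521957/8192 → NEW=0, ERR=521957/8192
(1,3): OLD=4662289/32768 → NEW=255, ERR=-3693551/32768
(1,4): OLD=109421027/2097152 → NEW=0, ERR=109421027/2097152
(1,5): OLD=4092366149/33554432 → NEW=0, ERR=4092366149/33554432
(2,0): OLD=558827/4096 → NEW=255, ERR=-485653/4096
(2,1): OLD=7676713/131072 → NEW=0, ERR=7676713/131072
(2,2): OLD=287486075/2097152 → NEW=255, ERR=-247287685/2097152
(2,3): OLD=770955683/16777216 → NEW=0, ERR=770955683/16777216
Target (2,3): original=119, with diffused error = 770955683/16777216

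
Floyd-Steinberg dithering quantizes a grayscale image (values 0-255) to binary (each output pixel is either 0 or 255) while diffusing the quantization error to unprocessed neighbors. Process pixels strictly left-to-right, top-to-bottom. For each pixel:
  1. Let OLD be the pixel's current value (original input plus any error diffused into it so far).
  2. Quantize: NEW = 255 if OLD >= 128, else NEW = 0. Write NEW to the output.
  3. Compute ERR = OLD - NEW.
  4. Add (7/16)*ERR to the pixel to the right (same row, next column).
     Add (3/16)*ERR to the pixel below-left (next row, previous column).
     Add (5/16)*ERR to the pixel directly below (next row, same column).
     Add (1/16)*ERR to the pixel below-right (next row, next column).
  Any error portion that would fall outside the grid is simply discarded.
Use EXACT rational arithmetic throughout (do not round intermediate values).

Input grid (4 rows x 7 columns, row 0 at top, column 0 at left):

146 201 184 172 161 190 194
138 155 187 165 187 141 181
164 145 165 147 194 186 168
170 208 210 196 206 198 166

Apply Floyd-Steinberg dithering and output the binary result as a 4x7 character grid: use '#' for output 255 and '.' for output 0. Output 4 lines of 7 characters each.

(0,0): OLD=146 → NEW=255, ERR=-109
(0,1): OLD=2453/16 → NEW=255, ERR=-1627/16
(0,2): OLD=35715/256 → NEW=255, ERR=-29565/256
(0,3): OLD=497557/4096 → NEW=0, ERR=497557/4096
(0,4): OLD=14034195/65536 → NEW=255, ERR=-2677485/65536
(0,5): OLD=180487045/1048576 → NEW=255, ERR=-86899835/1048576
(0,6): OLD=2646481059/16777216 → NEW=255, ERR=-1631709021/16777216
(1,0): OLD=21727/256 → NEW=0, ERR=21727/256
(1,1): OLD=270105/2048 → NEW=255, ERR=-252135/2048
(1,2): OLD=7436301/65536 → NEW=0, ERR=7436301/65536
(1,3): OLD=62318153/262144 → NEW=255, ERR=-4528567/262144
(1,4): OLD=2663015803/16777216 → NEW=255, ERR=-1615174277/16777216
(1,5): OLD=7005314667/134217728 → NEW=0, ERR=7005314667/134217728
(1,6): OLD=361340203237/2147483648 → NEW=255, ERR=-186268127003/2147483648
(2,0): OLD=5486627/32768 → NEW=255, ERR=-2869213/32768
(2,1): OLD=99403953/1048576 → NEW=0, ERR=99403953/1048576
(2,2): OLD=3875536467/16777216 → NEW=255, ERR=-402653613/16777216
(2,3): OLD=16125232763/134217728 → NEW=0, ERR=16125232763/134217728
(2,4): OLD=241789401835/1073741824 → NEW=255, ERR=-32014763285/1073741824
(2,5): OLD=5737583135353/34359738368 → NEW=255, ERR=-3024150148487/34359738368
(2,6): OLD=58081836088287/549755813888 → NEW=0, ERR=58081836088287/549755813888
(3,0): OLD=2691264499/16777216 → NEW=255, ERR=-1586925581/16777216
(3,1): OLD=25000707063/134217728 → NEW=255, ERR=-9224813577/134217728
(3,2): OLD=215695565397/1073741824 → NEW=255, ERR=-58108599723/1073741824
(3,3): OLD=870922337859/4294967296 → NEW=255, ERR=-224294322621/4294967296
(3,4): OLD=90622462610419/549755813888 → NEW=255, ERR=-49565269931021/549755813888
(3,5): OLD=655295733232009/4398046511104 → NEW=255, ERR=-466206127099511/4398046511104
(3,6): OLD=10353950868320791/70368744177664 → NEW=255, ERR=-7590078896983529/70368744177664
Row 0: ###.###
Row 1: .#.##.#
Row 2: #.#.##.
Row 3: #######

Answer: ###.###
.#.##.#
#.#.##.
#######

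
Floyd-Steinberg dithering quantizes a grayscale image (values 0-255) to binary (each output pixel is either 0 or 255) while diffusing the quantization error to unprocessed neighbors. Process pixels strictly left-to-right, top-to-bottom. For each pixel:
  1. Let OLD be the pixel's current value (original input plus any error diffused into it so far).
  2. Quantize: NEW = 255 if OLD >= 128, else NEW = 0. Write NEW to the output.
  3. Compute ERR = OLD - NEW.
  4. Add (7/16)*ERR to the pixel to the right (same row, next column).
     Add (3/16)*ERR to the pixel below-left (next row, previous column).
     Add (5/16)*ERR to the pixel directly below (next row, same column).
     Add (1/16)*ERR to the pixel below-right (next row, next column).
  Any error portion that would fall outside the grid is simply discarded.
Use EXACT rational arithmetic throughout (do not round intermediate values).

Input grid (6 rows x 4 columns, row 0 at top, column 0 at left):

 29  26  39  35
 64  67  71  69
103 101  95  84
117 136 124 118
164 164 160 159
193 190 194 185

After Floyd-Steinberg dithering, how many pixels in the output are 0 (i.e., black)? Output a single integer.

Answer: 13

Derivation:
(0,0): OLD=29 → NEW=0, ERR=29
(0,1): OLD=619/16 → NEW=0, ERR=619/16
(0,2): OLD=14317/256 → NEW=0, ERR=14317/256
(0,3): OLD=243579/4096 → NEW=0, ERR=243579/4096
(1,0): OLD=20561/256 → NEW=0, ERR=20561/256
(1,1): OLD=259127/2048 → NEW=0, ERR=259127/2048
(1,2): OLD=10315395/65536 → NEW=255, ERR=-6396285/65536
(1,3): OLD=50729221/1048576 → NEW=0, ERR=50729221/1048576
(2,0): OLD=4974925/32768 → NEW=255, ERR=-3380915/32768
(2,1): OLD=86108447/1048576 → NEW=0, ERR=86108447/1048576
(2,2): OLD=246219067/2097152 → NEW=0, ERR=246219067/2097152
(2,3): OLD=4844716847/33554432 → NEW=255, ERR=-3711663313/33554432
(3,0): OLD=1680313213/16777216 → NEW=0, ERR=1680313213/16777216
(3,1): OLD=59336319395/268435456 → NEW=255, ERR=-9114721885/268435456
(3,2): OLD=559316937309/4294967296 → NEW=255, ERR=-535899723171/4294967296
(3,3): OLD=2486392321547/68719476736 → NEW=0, ERR=2486392321547/68719476736
(4,0): OLD=811455527929/4294967296 → NEW=255, ERR=-283761132551/4294967296
(4,1): OLD=3688474759531/34359738368 → NEW=0, ERR=3688474759531/34359738368
(4,2): OLD=189814337385995/1099511627776 → NEW=255, ERR=-90561127696885/1099511627776
(4,3): OLD=2224950743775933/17592186044416 → NEW=0, ERR=2224950743775933/17592186044416
(5,0): OLD=105817851056937/549755813888 → NEW=255, ERR=-34369881484503/549755813888
(5,1): OLD=3107166736157247/17592186044416 → NEW=255, ERR=-1378840705168833/17592186044416
(5,2): OLD=1446022551191947/8796093022208 → NEW=255, ERR=-796981169471093/8796093022208
(5,3): OLD=50590909994605563/281474976710656 → NEW=255, ERR=-21185209066611717/281474976710656
Output grid:
  Row 0: ....  (4 black, running=4)
  Row 1: ..#.  (3 black, running=7)
  Row 2: #..#  (2 black, running=9)
  Row 3: .##.  (2 black, running=11)
  Row 4: #.#.  (2 black, running=13)
  Row 5: ####  (0 black, running=13)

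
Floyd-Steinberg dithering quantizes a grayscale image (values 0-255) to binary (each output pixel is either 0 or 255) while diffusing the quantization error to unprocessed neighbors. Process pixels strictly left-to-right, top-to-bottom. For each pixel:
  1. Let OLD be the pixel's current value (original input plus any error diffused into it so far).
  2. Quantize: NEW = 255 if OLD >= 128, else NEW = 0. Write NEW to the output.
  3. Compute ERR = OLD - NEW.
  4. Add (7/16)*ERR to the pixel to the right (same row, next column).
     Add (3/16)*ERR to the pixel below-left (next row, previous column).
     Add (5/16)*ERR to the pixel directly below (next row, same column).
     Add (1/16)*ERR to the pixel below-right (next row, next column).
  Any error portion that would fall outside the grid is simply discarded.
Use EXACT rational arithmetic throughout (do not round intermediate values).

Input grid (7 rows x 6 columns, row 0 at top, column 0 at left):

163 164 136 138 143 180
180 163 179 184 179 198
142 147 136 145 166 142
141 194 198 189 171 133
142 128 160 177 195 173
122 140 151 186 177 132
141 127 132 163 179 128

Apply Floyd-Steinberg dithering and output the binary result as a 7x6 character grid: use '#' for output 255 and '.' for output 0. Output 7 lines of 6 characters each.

(0,0): OLD=163 → NEW=255, ERR=-92
(0,1): OLD=495/4 → NEW=0, ERR=495/4
(0,2): OLD=12169/64 → NEW=255, ERR=-4151/64
(0,3): OLD=112255/1024 → NEW=0, ERR=112255/1024
(0,4): OLD=3128697/16384 → NEW=255, ERR=-1049223/16384
(0,5): OLD=39841359/262144 → NEW=255, ERR=-27005361/262144
(1,0): OLD=11165/64 → NEW=255, ERR=-5155/64
(1,1): OLD=76043/512 → NEW=255, ERR=-54517/512
(1,2): OLD=2300903/16384 → NEW=255, ERR=-1877017/16384
(1,3): OLD=9966363/65536 → NEW=255, ERR=-6745317/65536
(1,4): OLD=425694897/4194304 → NEW=0, ERR=425694897/4194304
(1,5): OLD=13838389383/67108864 → NEW=255, ERR=-3274370937/67108864
(2,0): OLD=793513/8192 → NEW=0, ERR=793513/8192
(2,1): OLD=33970899/262144 → NEW=255, ERR=-32875821/262144
(2,2): OLD=81276729/4194304 → NEW=0, ERR=81276729/4194304
(2,3): OLD=4468894641/33554432 → NEW=255, ERR=-4087485519/33554432
(2,4): OLD=138341619859/1073741824 → NEW=255, ERR=-135462545261/1073741824
(2,5): OLD=1338331825973/17179869184 → NEW=0, ERR=1338331825973/17179869184
(3,0): OLD=619731481/4194304 → NEW=255, ERR=-449816039/4194304
(3,1): OLD=3945225253/33554432 → NEW=0, ERR=3945225253/33554432
(3,2): OLD=60348762431/268435456 → NEW=255, ERR=-8102278849/268435456
(3,3): OLD=1980552991805/17179869184 → NEW=0, ERR=1980552991805/17179869184
(3,4): OLD=25976596150685/137438953472 → NEW=255, ERR=-9070336984675/137438953472
(3,5): OLD=265171801341203/2199023255552 → NEW=0, ERR=265171801341203/2199023255552
(4,0): OLD=70078703703/536870912 → NEW=255, ERR=-66823378857/536870912
(4,1): OLD=841175869931/8589934592 → NEW=0, ERR=841175869931/8589934592
(4,2): OLD=61125812363345/274877906944 → NEW=255, ERR=-8968053907375/274877906944
(4,3): OLD=811403339008757/4398046511104 → NEW=255, ERR=-310098521322763/4398046511104
(4,4): OLD=12198013921786437/70368744177664 → NEW=255, ERR=-5746015843517883/70368744177664
(4,5): OLD=192342048657587651/1125899906842624 → NEW=255, ERR=-94762427587281469/1125899906842624
(5,0): OLD=13945209624817/137438953472 → NEW=0, ERR=13945209624817/137438953472
(5,1): OLD=884429853794049/4398046511104 → NEW=255, ERR=-237072006537471/4398046511104
(5,2): OLD=3874559246955675/35184372088832 → NEW=0, ERR=3874559246955675/35184372088832
(5,3): OLD=219319461093444825/1125899906842624 → NEW=255, ERR=-67785015151424295/1125899906842624
(5,4): OLD=236337457302054841/2251799813685248 → NEW=0, ERR=236337457302054841/2251799813685248
(5,5): OLD=5278666624752240717/36028797018963968 → NEW=255, ERR=-3908676615083571123/36028797018963968
(6,0): OLD=11442010449408931/70368744177664 → NEW=255, ERR=-6502019315895389/70368744177664
(6,1): OLD=108896695244388199/1125899906842624 → NEW=0, ERR=108896695244388199/1125899906842624
(6,2): OLD=874015367586845455/4503599627370496 → NEW=255, ERR=-274402537392631025/4503599627370496
(6,3): OLD=10382838090828005939/72057594037927936 → NEW=255, ERR=-7991848388843617741/72057594037927936
(6,4): OLD=160453703110856477459/1152921504606846976 → NEW=255, ERR=-133541280563889501421/1152921504606846976
(6,5): OLD=922010797212876795813/18446744073709551616 → NEW=0, ERR=922010797212876795813/18446744073709551616
Row 0: #.#.##
Row 1: ####.#
Row 2: .#.##.
Row 3: #.#.#.
Row 4: #.####
Row 5: .#.#.#
Row 6: #.###.

Answer: #.#.##
####.#
.#.##.
#.#.#.
#.####
.#.#.#
#.###.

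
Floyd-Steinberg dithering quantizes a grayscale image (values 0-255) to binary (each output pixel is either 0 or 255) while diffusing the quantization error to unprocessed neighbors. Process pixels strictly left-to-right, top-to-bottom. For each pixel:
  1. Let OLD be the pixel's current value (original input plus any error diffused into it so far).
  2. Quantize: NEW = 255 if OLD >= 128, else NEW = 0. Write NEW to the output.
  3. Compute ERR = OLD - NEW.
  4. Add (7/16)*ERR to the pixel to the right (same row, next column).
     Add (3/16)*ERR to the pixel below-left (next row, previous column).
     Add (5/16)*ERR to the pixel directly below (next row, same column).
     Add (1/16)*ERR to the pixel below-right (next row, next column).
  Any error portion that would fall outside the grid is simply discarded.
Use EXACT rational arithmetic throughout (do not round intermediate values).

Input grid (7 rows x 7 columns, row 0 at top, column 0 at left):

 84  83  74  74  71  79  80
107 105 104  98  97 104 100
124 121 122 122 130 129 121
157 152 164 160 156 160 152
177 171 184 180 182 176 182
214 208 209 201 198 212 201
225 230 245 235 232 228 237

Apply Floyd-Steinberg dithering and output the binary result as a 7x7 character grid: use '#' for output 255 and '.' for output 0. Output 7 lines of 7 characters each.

(0,0): OLD=84 → NEW=0, ERR=84
(0,1): OLD=479/4 → NEW=0, ERR=479/4
(0,2): OLD=8089/64 → NEW=0, ERR=8089/64
(0,3): OLD=132399/1024 → NEW=255, ERR=-128721/1024
(0,4): OLD=262217/16384 → NEW=0, ERR=262217/16384
(0,5): OLD=22544895/262144 → NEW=0, ERR=22544895/262144
(0,6): OLD=493358585/4194304 → NEW=0, ERR=493358585/4194304
(1,0): OLD=9965/64 → NEW=255, ERR=-6355/64
(1,1): OLD=65499/512 → NEW=0, ERR=65499/512
(1,2): OLD=3004503/16384 → NEW=255, ERR=-1173417/16384
(1,3): OLD=2508987/65536 → NEW=0, ERR=2508987/65536
(1,4): OLD=532758593/4194304 → NEW=0, ERR=532758593/4194304
(1,5): OLD=7029713457/33554432 → NEW=255, ERR=-1526666703/33554432
(1,6): OLD=65620514239/536870912 → NEW=0, ERR=65620514239/536870912
(2,0): OLD=958105/8192 → NEW=0, ERR=958105/8192
(2,1): OLD=50465603/262144 → NEW=255, ERR=-16381117/262144
(2,2): OLD=366807241/4194304 → NEW=0, ERR=366807241/4194304
(2,3): OLD=6427844481/33554432 → NEW=255, ERR=-2128535679/33554432
(2,4): OLD=36454206881/268435456 → NEW=255, ERR=-31996834399/268435456
(2,5): OLD=803067187163/8589934592 → NEW=0, ERR=803067187163/8589934592
(2,6): OLD=27110398143405/137438953472 → NEW=255, ERR=-7936534991955/137438953472
(3,0): OLD=762659177/4194304 → NEW=255, ERR=-306888343/4194304
(3,1): OLD=4166405525/33554432 → NEW=0, ERR=4166405525/33554432
(3,2): OLD=61700783935/268435456 → NEW=255, ERR=-6750257345/268435456
(3,3): OLD=120571674753/1073741824 → NEW=0, ERR=120571674753/1073741824
(3,4): OLD=24937293451625/137438953472 → NEW=255, ERR=-10109639683735/137438953472
(3,5): OLD=152564816943531/1099511627776 → NEW=255, ERR=-127810648139349/1099511627776
(3,6): OLD=1564668942054453/17592186044416 → NEW=0, ERR=1564668942054453/17592186044416
(4,0): OLD=95249834279/536870912 → NEW=255, ERR=-41652248281/536870912
(4,1): OLD=1430842267291/8589934592 → NEW=255, ERR=-759591053669/8589934592
(4,2): OLD=22851908896437/137438953472 → NEW=255, ERR=-12195024238923/137438953472
(4,3): OLD=176919918678487/1099511627776 → NEW=255, ERR=-103455546404393/1099511627776
(4,4): OLD=906618449216293/8796093022208 → NEW=0, ERR=906618449216293/8796093022208
(4,5): OLD=55407375285600917/281474976710656 → NEW=255, ERR=-16368743775616363/281474976710656
(4,6): OLD=797527915192798627/4503599627370496 → NEW=255, ERR=-350889989786677853/4503599627370496
(5,0): OLD=23800983019521/137438953472 → NEW=255, ERR=-11245950115839/137438953472
(5,1): OLD=135329926886859/1099511627776 → NEW=0, ERR=135329926886859/1099511627776
(5,2): OLD=1864340553925613/8796093022208 → NEW=255, ERR=-378663166737427/8796093022208
(5,3): OLD=11719372466220513/70368744177664 → NEW=255, ERR=-6224657299083807/70368744177664
(5,4): OLD=786890422513244795/4503599627370496 → NEW=255, ERR=-361527482466231685/4503599627370496
(5,5): OLD=5423768366683250027/36028797018963968 → NEW=255, ERR=-3763574873152561813/36028797018963968
(5,6): OLD=73392788306174179813/576460752303423488 → NEW=0, ERR=73392788306174179813/576460752303423488
(6,0): OLD=3914393636020617/17592186044416 → NEW=255, ERR=-571613805305463/17592186044416
(6,1): OLD=67852881542009405/281474976710656 → NEW=255, ERR=-3923237519207875/281474976710656
(6,2): OLD=975281713087358295/4503599627370496 → NEW=255, ERR=-173136191892118185/4503599627370496
(6,3): OLD=6225616465596580873/36028797018963968 → NEW=255, ERR=-2961726774239230967/36028797018963968
(6,4): OLD=10508494832435221303/72057594037927936 → NEW=255, ERR=-7866191647236402377/72057594037927936
(6,5): OLD=1535238949468290289831/9223372036854775808 → NEW=255, ERR=-816720919929677541209/9223372036854775808
(6,6): OLD=34165928221212445636385/147573952589676412928 → NEW=255, ERR=-3465429689155039660255/147573952589676412928
Row 0: ...#...
Row 1: #.#..#.
Row 2: .#.##.#
Row 3: #.#.##.
Row 4: ####.##
Row 5: #.####.
Row 6: #######

Answer: ...#...
#.#..#.
.#.##.#
#.#.##.
####.##
#.####.
#######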